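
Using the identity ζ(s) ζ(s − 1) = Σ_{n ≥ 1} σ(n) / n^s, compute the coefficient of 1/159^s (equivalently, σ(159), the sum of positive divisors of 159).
σ(159) = 216

In the product (Σ m^0/m^s)(Σ k / k^s) = Σ (Σ_{d | n} d) / n^s, the coefficient of 1/n^s is σ(n) = Σ_{d | n} d. For n = 159, divisors are [1, 3, 53, 159]; summing: σ(159) = 216.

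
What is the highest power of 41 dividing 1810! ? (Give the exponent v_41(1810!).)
v_41(1810!) = 45

Legendre's formula: v_p(n!) = Σ_{k ≥ 1} ⌊n / p^k⌋. For p = 41, n = 1810, the terms are:
  ⌊1810/41^1⌋ = ⌊1810/41⌋ = 44
  ⌊1810/41^2⌋ = ⌊1810/1681⌋ = 1
(the next term ⌊1810/41^3⌋ = 0, terminating the sum). Summing: v_41(1810!) = 44 + 1 = 45.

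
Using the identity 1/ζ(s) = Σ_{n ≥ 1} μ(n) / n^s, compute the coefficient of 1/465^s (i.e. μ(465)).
μ(465) = -1

Factor n = 465 = 3 · 5 · 31. μ(n) = 0 if any exponent ≥ 2 (not squarefree); otherwise μ(n) = (−1)^{ω(n)} where ω(n) is the number of distinct prime factors. Applying: μ(465) = -1.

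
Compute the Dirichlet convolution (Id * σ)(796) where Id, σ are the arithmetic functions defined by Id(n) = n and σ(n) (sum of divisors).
(Id * σ)(796) = 6783

Divisors of 796: [1, 2, 4, 199, 398, 796]. For each d | 796:
  d = 1: Id(1) · σ(796/1) = 1 · 1400 = 1400
  d = 2: Id(2) · σ(796/2) = 2 · 600 = 1200
  d = 4: Id(4) · σ(796/4) = 4 · 200 = 800
  d = 199: Id(199) · σ(796/199) = 199 · 7 = 1393
  d = 398: Id(398) · σ(796/398) = 398 · 3 = 1194
  d = 796: Id(796) · σ(796/796) = 796 · 1 = 796
Summing: (Id * σ)(796) = 1400 + 1200 + 800 + 1393 + 1194 + 796 = 6783.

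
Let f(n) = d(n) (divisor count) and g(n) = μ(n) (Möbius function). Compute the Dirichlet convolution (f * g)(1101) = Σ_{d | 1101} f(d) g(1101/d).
(d * μ)(1101) = 1

Divisors of 1101: [1, 3, 367, 1101]. For each d | 1101:
  d = 1: d(1) · μ(1101/1) = 1 · 1 = 1
  d = 3: d(3) · μ(1101/3) = 2 · -1 = -2
  d = 367: d(367) · μ(1101/367) = 2 · -1 = -2
  d = 1101: d(1101) · μ(1101/1101) = 4 · 1 = 4
Summing: (d * μ)(1101) = 1 + -2 + -2 + 4 = 1.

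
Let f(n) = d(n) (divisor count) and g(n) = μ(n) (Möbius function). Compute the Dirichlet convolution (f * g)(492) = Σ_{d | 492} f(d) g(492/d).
(d * μ)(492) = 1

Divisors of 492: [1, 2, 3, 4, 6, 12, 41, 82, 123, 164, 246, 492]. For each d | 492:
  d = 1: d(1) · μ(492/1) = 1 · 0 = 0
  d = 2: d(2) · μ(492/2) = 2 · -1 = -2
  d = 3: d(3) · μ(492/3) = 2 · 0 = 0
  d = 4: d(4) · μ(492/4) = 3 · 1 = 3
  d = 6: d(6) · μ(492/6) = 4 · 1 = 4
  d = 12: d(12) · μ(492/12) = 6 · -1 = -6
  d = 41: d(41) · μ(492/41) = 2 · 0 = 0
  d = 82: d(82) · μ(492/82) = 4 · 1 = 4
  d = 123: d(123) · μ(492/123) = 4 · 0 = 0
  d = 164: d(164) · μ(492/164) = 6 · -1 = -6
  d = 246: d(246) · μ(492/246) = 8 · -1 = -8
  d = 492: d(492) · μ(492/492) = 12 · 1 = 12
Summing: (d * μ)(492) = 0 + -2 + 0 + 3 + 4 + -6 + 0 + 4 + 0 + -6 + -8 + 12 = 1.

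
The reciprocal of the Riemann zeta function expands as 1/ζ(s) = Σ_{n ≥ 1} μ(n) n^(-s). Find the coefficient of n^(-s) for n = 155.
μ(155) = 1

Factor n = 155 = 5 · 31. μ(n) = 0 if any exponent ≥ 2 (not squarefree); otherwise μ(n) = (−1)^{ω(n)} where ω(n) is the number of distinct prime factors. Applying: μ(155) = 1.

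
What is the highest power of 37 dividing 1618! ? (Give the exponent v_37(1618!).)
v_37(1618!) = 44

Legendre's formula: v_p(n!) = Σ_{k ≥ 1} ⌊n / p^k⌋. For p = 37, n = 1618, the terms are:
  ⌊1618/37^1⌋ = ⌊1618/37⌋ = 43
  ⌊1618/37^2⌋ = ⌊1618/1369⌋ = 1
(the next term ⌊1618/37^3⌋ = 0, terminating the sum). Summing: v_37(1618!) = 43 + 1 = 44.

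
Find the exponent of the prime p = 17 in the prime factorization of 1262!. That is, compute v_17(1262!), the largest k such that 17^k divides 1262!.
v_17(1262!) = 78

Legendre's formula: v_p(n!) = Σ_{k ≥ 1} ⌊n / p^k⌋. For p = 17, n = 1262, the terms are:
  ⌊1262/17^1⌋ = ⌊1262/17⌋ = 74
  ⌊1262/17^2⌋ = ⌊1262/289⌋ = 4
(the next term ⌊1262/17^3⌋ = 0, terminating the sum). Summing: v_17(1262!) = 74 + 4 = 78.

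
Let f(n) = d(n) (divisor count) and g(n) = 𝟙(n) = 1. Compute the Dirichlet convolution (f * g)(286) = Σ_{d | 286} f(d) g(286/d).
(d * 𝟙)(286) = 27

Divisors of 286: [1, 2, 11, 13, 22, 26, 143, 286]. For each d | 286:
  d = 1: d(1) · 𝟙(286/1) = 1 · 1 = 1
  d = 2: d(2) · 𝟙(286/2) = 2 · 1 = 2
  d = 11: d(11) · 𝟙(286/11) = 2 · 1 = 2
  d = 13: d(13) · 𝟙(286/13) = 2 · 1 = 2
  d = 22: d(22) · 𝟙(286/22) = 4 · 1 = 4
  d = 26: d(26) · 𝟙(286/26) = 4 · 1 = 4
  d = 143: d(143) · 𝟙(286/143) = 4 · 1 = 4
  d = 286: d(286) · 𝟙(286/286) = 8 · 1 = 8
Summing: (d * 𝟙)(286) = 1 + 2 + 2 + 2 + 4 + 4 + 4 + 8 = 27.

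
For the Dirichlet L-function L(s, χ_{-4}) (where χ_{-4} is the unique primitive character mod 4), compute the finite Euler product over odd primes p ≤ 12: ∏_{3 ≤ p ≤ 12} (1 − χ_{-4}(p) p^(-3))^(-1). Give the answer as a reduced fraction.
∏ = 24457125/25252352

The odd primes p ≤ 12 are [3, 5, 7, 11]. For each, χ(p) = 1 if p ≡ 1 mod 4, χ(p) = −1 if p ≡ 3 mod 4. Taking (1 − χ(p)/p^3)^(-1) = p^3/(p^3 − χ(p)): (1 − (-1)/3^3)^(-1) · (1 − (1)/5^3)^(-1) · (1 − (-1)/7^3)^(-1) · (1 − (-1)/11^3)^(-1) = 24457125/25252352.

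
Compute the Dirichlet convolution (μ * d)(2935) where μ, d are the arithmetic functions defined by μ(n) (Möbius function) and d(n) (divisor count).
(μ * d)(2935) = 1

Divisors of 2935: [1, 5, 587, 2935]. For each d | 2935:
  d = 1: μ(1) · d(2935/1) = 1 · 4 = 4
  d = 5: μ(5) · d(2935/5) = -1 · 2 = -2
  d = 587: μ(587) · d(2935/587) = -1 · 2 = -2
  d = 2935: μ(2935) · d(2935/2935) = 1 · 1 = 1
Summing: (μ * d)(2935) = 4 + -2 + -2 + 1 = 1.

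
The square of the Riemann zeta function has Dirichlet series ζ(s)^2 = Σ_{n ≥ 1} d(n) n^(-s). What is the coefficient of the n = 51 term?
d(51) = 4

ζ(s)^2 = (Σ 1/m^s)(Σ 1/k^s). The coefficient of 1/n^s in the product is the number of ordered pairs (m, k) with mk = n, which equals d(n). For n = 51, divisors are [1, 3, 17, 51], so d(51) = 4.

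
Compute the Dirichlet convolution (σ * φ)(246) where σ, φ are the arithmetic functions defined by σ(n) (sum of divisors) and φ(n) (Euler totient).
(σ * φ)(246) = 1968

Divisors of 246: [1, 2, 3, 6, 41, 82, 123, 246]. For each d | 246:
  d = 1: σ(1) · φ(246/1) = 1 · 80 = 80
  d = 2: σ(2) · φ(246/2) = 3 · 80 = 240
  d = 3: σ(3) · φ(246/3) = 4 · 40 = 160
  d = 6: σ(6) · φ(246/6) = 12 · 40 = 480
  d = 41: σ(41) · φ(246/41) = 42 · 2 = 84
  d = 82: σ(82) · φ(246/82) = 126 · 2 = 252
  d = 123: σ(123) · φ(246/123) = 168 · 1 = 168
  d = 246: σ(246) · φ(246/246) = 504 · 1 = 504
Summing: (σ * φ)(246) = 80 + 240 + 160 + 480 + 84 + 252 + 168 + 504 = 1968.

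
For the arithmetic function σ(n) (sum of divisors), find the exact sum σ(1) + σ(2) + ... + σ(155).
Σ_{n ≤ 155} σ(n) = 19770

Compute σ(n) for each 1 ≤ n ≤ 155: σ(1) = 1, σ(2) = 3, σ(3) = 4, σ(4) = 7, σ(5) = 6, σ(6) = 12, σ(7) = 8, σ(8) = 15, σ(9) = 13, σ(10) = 18, σ(11) = 12, σ(12) = 28, σ(13) = 14, σ(14) = 24, σ(15) = 24, σ(16) = 31, σ(17) = 18, σ(18) = 39, σ(19) = 20, σ(20) = 42, σ(21) = 32, σ(22) = 36, σ(23) = 24, σ(24) = 60, σ(25) = 31, σ(26) = 42, σ(27) = 40, σ(28) = 56, σ(29) = 30, σ(30) = 72, σ(31) = 32, σ(32) = 63, σ(33) = 48, σ(34) = 54, σ(35) = 48, σ(36) = 91, σ(37) = 38, σ(38) = 60, σ(39) = 56, σ(40) = 90, σ(41) = 42, σ(42) = 96, σ(43) = 44, σ(44) = 84, σ(45) = 78, σ(46) = 72, σ(47) = 48, σ(48) = 124, σ(49) = 57, σ(50) = 93, σ(51) = 72, σ(52) = 98, σ(53) = 54, σ(54) = 120, σ(55) = 72, σ(56) = 120, σ(57) = 80, σ(58) = 90, σ(59) = 60, σ(60) = 168, σ(61) = 62, σ(62) = 96, σ(63) = 104, σ(64) = 127, σ(65) = 84, σ(66) = 144, σ(67) = 68, σ(68) = 126, σ(69) = 96, σ(70) = 144, σ(71) = 72, σ(72) = 195, σ(73) = 74, σ(74) = 114, σ(75) = 124, σ(76) = 140, σ(77) = 96, σ(78) = 168, σ(79) = 80, σ(80) = 186, σ(81) = 121, σ(82) = 126, σ(83) = 84, σ(84) = 224, σ(85) = 108, σ(86) = 132, σ(87) = 120, σ(88) = 180, σ(89) = 90, σ(90) = 234, σ(91) = 112, σ(92) = 168, σ(93) = 128, σ(94) = 144, σ(95) = 120, σ(96) = 252, σ(97) = 98, σ(98) = 171, σ(99) = 156, σ(100) = 217, σ(101) = 102, σ(102) = 216, σ(103) = 104, σ(104) = 210, σ(105) = 192, σ(106) = 162, σ(107) = 108, σ(108) = 280, σ(109) = 110, σ(110) = 216, σ(111) = 152, σ(112) = 248, σ(113) = 114, σ(114) = 240, σ(115) = 144, σ(116) = 210, σ(117) = 182, σ(118) = 180, σ(119) = 144, σ(120) = 360, σ(121) = 133, σ(122) = 186, σ(123) = 168, σ(124) = 224, σ(125) = 156, σ(126) = 312, σ(127) = 128, σ(128) = 255, σ(129) = 176, σ(130) = 252, σ(131) = 132, σ(132) = 336, σ(133) = 160, σ(134) = 204, σ(135) = 240, σ(136) = 270, σ(137) = 138, σ(138) = 288, σ(139) = 140, σ(140) = 336, σ(141) = 192, σ(142) = 216, σ(143) = 168, σ(144) = 403, σ(145) = 180, σ(146) = 222, σ(147) = 228, σ(148) = 266, σ(149) = 150, σ(150) = 372, σ(151) = 152, σ(152) = 300, σ(153) = 234, σ(154) = 288, σ(155) = 192. Summing all 155 values: 19770. (Average order: Σ_{n ≤ x} σ(n) ~ (π²/12) x². For x = 155, (π²/12)·155² ≈ 19759.77.)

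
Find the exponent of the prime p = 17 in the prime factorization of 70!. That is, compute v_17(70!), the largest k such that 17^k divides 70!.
v_17(70!) = 4

Legendre's formula: v_p(n!) = Σ_{k ≥ 1} ⌊n / p^k⌋. For p = 17, n = 70, the terms are:
  ⌊70/17^1⌋ = ⌊70/17⌋ = 4
(the next term ⌊70/17^2⌋ = 0, terminating the sum). Summing: v_17(70!) = 4 = 4.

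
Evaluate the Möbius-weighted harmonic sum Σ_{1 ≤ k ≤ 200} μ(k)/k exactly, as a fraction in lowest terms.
Σ μ(k)/k = -2525956533029285906333379660693655000208391328320024740655748842764916179604407/82104442544036437402623148487682251333557860946353167843084552367036963538575798

Values of μ(k) for 1 ≤ k ≤ 200: μ(1) = 1, μ(2) = -1, μ(3) = -1, μ(5) = -1, μ(6) = 1, μ(7) = -1, μ(10) = 1, μ(11) = -1, μ(13) = -1, μ(14) = 1, μ(15) = 1, μ(17) = -1, μ(19) = -1, μ(21) = 1, μ(22) = 1, μ(23) = -1, μ(26) = 1, μ(29) = -1, μ(30) = -1, μ(31) = -1, μ(33) = 1, μ(34) = 1, μ(35) = 1, μ(37) = -1, μ(38) = 1, μ(39) = 1, μ(41) = -1, μ(42) = -1, μ(43) = -1, μ(46) = 1, μ(47) = -1, μ(51) = 1, μ(53) = -1, μ(55) = 1, μ(57) = 1, μ(58) = 1, μ(59) = -1, μ(61) = -1, μ(62) = 1, μ(65) = 1, μ(66) = -1, μ(67) = -1, μ(69) = 1, μ(70) = -1, μ(71) = -1, μ(73) = -1, μ(74) = 1, μ(77) = 1, μ(78) = -1, μ(79) = -1, μ(82) = 1, μ(83) = -1, μ(85) = 1, μ(86) = 1, μ(87) = 1, μ(89) = -1, μ(91) = 1, μ(93) = 1, μ(94) = 1, μ(95) = 1, μ(97) = -1, μ(101) = -1, μ(102) = -1, μ(103) = -1, μ(105) = -1, μ(106) = 1, μ(107) = -1, μ(109) = -1, μ(110) = -1, μ(111) = 1, μ(113) = -1, μ(114) = -1, μ(115) = 1, μ(118) = 1, μ(119) = 1, μ(122) = 1, μ(123) = 1, μ(127) = -1, μ(129) = 1, μ(130) = -1, μ(131) = -1, μ(133) = 1, μ(134) = 1, μ(137) = -1, μ(138) = -1, μ(139) = -1, μ(141) = 1, μ(142) = 1, μ(143) = 1, μ(145) = 1, μ(146) = 1, μ(149) = -1, μ(151) = -1, μ(154) = -1, μ(155) = 1, μ(157) = -1, μ(158) = 1, μ(159) = 1, μ(161) = 1, μ(163) = -1, μ(165) = -1, μ(166) = 1, μ(167) = -1, μ(170) = -1, μ(173) = -1, μ(174) = -1, μ(177) = 1, μ(178) = 1, μ(179) = -1, μ(181) = -1, μ(182) = -1, μ(183) = 1, μ(185) = 1, μ(186) = -1, μ(187) = 1, μ(190) = -1, μ(191) = -1, μ(193) = -1, μ(194) = 1, μ(195) = -1, μ(197) = -1, μ(199) = -1, with μ = 0 on non-squarefree integers. Summing μ(k)/k for k where μ(k) ≠ 0 gives -2525956533029285906333379660693655000208391328320024740655748842764916179604407/82104442544036437402623148487682251333557860946353167843084552367036963538575798 ≈ -0.0308. (PNT ⟺ this sum → 0 as n → ∞.)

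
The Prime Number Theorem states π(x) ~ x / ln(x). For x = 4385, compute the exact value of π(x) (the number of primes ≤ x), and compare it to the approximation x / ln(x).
π(4385) = 597;  x/ln(x) ≈ 522.90;  relative error ≈ 12.41%.

Directly count primes up to 4385: π(4385) = 597. The PNT approximation gives 4385/ln(4385) ≈ 4385/8.38594 ≈ 522.90. Relative error (π(x) − x/ln(x)) / π(x) ≈ 12.41%; the approximation is known to undercount slightly (Li(x) is a better estimate).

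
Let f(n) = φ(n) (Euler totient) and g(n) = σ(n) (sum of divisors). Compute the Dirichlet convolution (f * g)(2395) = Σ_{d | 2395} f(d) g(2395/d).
(φ * σ)(2395) = 9580

Divisors of 2395: [1, 5, 479, 2395]. For each d | 2395:
  d = 1: φ(1) · σ(2395/1) = 1 · 2880 = 2880
  d = 5: φ(5) · σ(2395/5) = 4 · 480 = 1920
  d = 479: φ(479) · σ(2395/479) = 478 · 6 = 2868
  d = 2395: φ(2395) · σ(2395/2395) = 1912 · 1 = 1912
Summing: (φ * σ)(2395) = 2880 + 1920 + 2868 + 1912 = 9580.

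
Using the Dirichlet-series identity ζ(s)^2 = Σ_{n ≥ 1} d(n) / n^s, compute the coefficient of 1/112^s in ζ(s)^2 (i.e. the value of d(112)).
d(112) = 10

ζ(s)^2 = (Σ 1/m^s)(Σ 1/k^s). The coefficient of 1/n^s in the product is the number of ordered pairs (m, k) with mk = n, which equals d(n). For n = 112, divisors are [1, 2, 4, 7, 8, 14, 16, 28, 56, 112], so d(112) = 10.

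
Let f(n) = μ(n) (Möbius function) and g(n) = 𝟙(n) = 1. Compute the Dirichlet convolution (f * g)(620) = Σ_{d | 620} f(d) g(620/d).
(μ * 𝟙)(620) = 0

Divisors of 620: [1, 2, 4, 5, 10, 20, 31, 62, 124, 155, 310, 620]. For each d | 620:
  d = 1: μ(1) · 𝟙(620/1) = 1 · 1 = 1
  d = 2: μ(2) · 𝟙(620/2) = -1 · 1 = -1
  d = 4: μ(4) · 𝟙(620/4) = 0 · 1 = 0
  d = 5: μ(5) · 𝟙(620/5) = -1 · 1 = -1
  d = 10: μ(10) · 𝟙(620/10) = 1 · 1 = 1
  d = 20: μ(20) · 𝟙(620/20) = 0 · 1 = 0
  d = 31: μ(31) · 𝟙(620/31) = -1 · 1 = -1
  d = 62: μ(62) · 𝟙(620/62) = 1 · 1 = 1
  d = 124: μ(124) · 𝟙(620/124) = 0 · 1 = 0
  d = 155: μ(155) · 𝟙(620/155) = 1 · 1 = 1
  d = 310: μ(310) · 𝟙(620/310) = -1 · 1 = -1
  d = 620: μ(620) · 𝟙(620/620) = 0 · 1 = 0
Summing: (μ * 𝟙)(620) = 1 + -1 + 0 + -1 + 1 + 0 + -1 + 1 + 0 + 1 + -1 + 0 = 0.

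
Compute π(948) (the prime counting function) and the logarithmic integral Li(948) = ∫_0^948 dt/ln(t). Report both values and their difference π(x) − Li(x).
π(948) = 161;  Li(948) ≈ 170.05;  π(x) − Li(x) ≈ -9.05.

Direct count of primes ≤ 948 gives π(948) = 161. Numerical evaluation of the logarithmic integral gives Li(948) ≈ 170.05. The difference π(x) − Li(x) ≈ -9.05 is typically negative for small/moderate x (Li(x) overestimates), though Littlewood's theorem shows this sign changes infinitely often.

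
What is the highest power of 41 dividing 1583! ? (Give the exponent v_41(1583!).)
v_41(1583!) = 38

Legendre's formula: v_p(n!) = Σ_{k ≥ 1} ⌊n / p^k⌋. For p = 41, n = 1583, the terms are:
  ⌊1583/41^1⌋ = ⌊1583/41⌋ = 38
(the next term ⌊1583/41^2⌋ = 0, terminating the sum). Summing: v_41(1583!) = 38 = 38.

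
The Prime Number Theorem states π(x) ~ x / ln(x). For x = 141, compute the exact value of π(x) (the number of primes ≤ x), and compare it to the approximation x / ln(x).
π(141) = 34;  x/ln(x) ≈ 28.49;  relative error ≈ 16.20%.

Directly count primes up to 141: π(141) = 34. The PNT approximation gives 141/ln(141) ≈ 141/4.94876 ≈ 28.49. Relative error (π(x) − x/ln(x)) / π(x) ≈ 16.20%; the approximation is known to undercount slightly (Li(x) is a better estimate).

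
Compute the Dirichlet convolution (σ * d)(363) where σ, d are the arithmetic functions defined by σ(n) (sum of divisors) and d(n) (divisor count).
(σ * d)(363) = 960

Divisors of 363: [1, 3, 11, 33, 121, 363]. For each d | 363:
  d = 1: σ(1) · d(363/1) = 1 · 6 = 6
  d = 3: σ(3) · d(363/3) = 4 · 3 = 12
  d = 11: σ(11) · d(363/11) = 12 · 4 = 48
  d = 33: σ(33) · d(363/33) = 48 · 2 = 96
  d = 121: σ(121) · d(363/121) = 133 · 2 = 266
  d = 363: σ(363) · d(363/363) = 532 · 1 = 532
Summing: (σ * d)(363) = 6 + 12 + 48 + 96 + 266 + 532 = 960.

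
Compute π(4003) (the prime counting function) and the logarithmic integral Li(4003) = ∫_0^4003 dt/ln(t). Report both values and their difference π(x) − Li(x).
π(4003) = 552;  Li(4003) ≈ 565.73;  π(x) − Li(x) ≈ -13.73.

Direct count of primes ≤ 4003 gives π(4003) = 552. Numerical evaluation of the logarithmic integral gives Li(4003) ≈ 565.73. The difference π(x) − Li(x) ≈ -13.73 is typically negative for small/moderate x (Li(x) overestimates), though Littlewood's theorem shows this sign changes infinitely often.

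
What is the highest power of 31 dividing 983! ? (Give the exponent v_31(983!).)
v_31(983!) = 32

Legendre's formula: v_p(n!) = Σ_{k ≥ 1} ⌊n / p^k⌋. For p = 31, n = 983, the terms are:
  ⌊983/31^1⌋ = ⌊983/31⌋ = 31
  ⌊983/31^2⌋ = ⌊983/961⌋ = 1
(the next term ⌊983/31^3⌋ = 0, terminating the sum). Summing: v_31(983!) = 31 + 1 = 32.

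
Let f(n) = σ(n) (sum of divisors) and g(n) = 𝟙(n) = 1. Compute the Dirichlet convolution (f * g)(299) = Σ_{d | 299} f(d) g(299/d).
(σ * 𝟙)(299) = 375

Divisors of 299: [1, 13, 23, 299]. For each d | 299:
  d = 1: σ(1) · 𝟙(299/1) = 1 · 1 = 1
  d = 13: σ(13) · 𝟙(299/13) = 14 · 1 = 14
  d = 23: σ(23) · 𝟙(299/23) = 24 · 1 = 24
  d = 299: σ(299) · 𝟙(299/299) = 336 · 1 = 336
Summing: (σ * 𝟙)(299) = 1 + 14 + 24 + 336 = 375.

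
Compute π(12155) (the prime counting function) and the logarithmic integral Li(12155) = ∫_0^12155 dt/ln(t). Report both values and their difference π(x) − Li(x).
π(12155) = 1454;  Li(12155) ≈ 1477.59;  π(x) − Li(x) ≈ -23.59.

Direct count of primes ≤ 12155 gives π(12155) = 1454. Numerical evaluation of the logarithmic integral gives Li(12155) ≈ 1477.59. The difference π(x) − Li(x) ≈ -23.59 is typically negative for small/moderate x (Li(x) overestimates), though Littlewood's theorem shows this sign changes infinitely often.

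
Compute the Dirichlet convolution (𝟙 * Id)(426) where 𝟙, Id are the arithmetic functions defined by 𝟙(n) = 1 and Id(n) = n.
(𝟙 * Id)(426) = 864

Divisors of 426: [1, 2, 3, 6, 71, 142, 213, 426]. For each d | 426:
  d = 1: 𝟙(1) · Id(426/1) = 1 · 426 = 426
  d = 2: 𝟙(2) · Id(426/2) = 1 · 213 = 213
  d = 3: 𝟙(3) · Id(426/3) = 1 · 142 = 142
  d = 6: 𝟙(6) · Id(426/6) = 1 · 71 = 71
  d = 71: 𝟙(71) · Id(426/71) = 1 · 6 = 6
  d = 142: 𝟙(142) · Id(426/142) = 1 · 3 = 3
  d = 213: 𝟙(213) · Id(426/213) = 1 · 2 = 2
  d = 426: 𝟙(426) · Id(426/426) = 1 · 1 = 1
Summing: (𝟙 * Id)(426) = 426 + 213 + 142 + 71 + 6 + 3 + 2 + 1 = 864.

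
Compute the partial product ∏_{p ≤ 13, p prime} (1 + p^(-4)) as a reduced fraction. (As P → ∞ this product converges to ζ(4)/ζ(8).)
∏ = 54787204936389122/50827803952550625

The primes p ≤ 13 are [2, 3, 5, 7, 11, 13]. For each, (1 + 1/p^4) = (p^4 + 1)/p^4. Multiplying these fractions over p ∈ [2, 3, 5, 7, 11, 13] gives 54787204936389122/50827803952550625. (In the limit P → ∞ this tends to ζ(4)/ζ(8).)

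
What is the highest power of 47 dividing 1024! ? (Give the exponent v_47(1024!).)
v_47(1024!) = 21

Legendre's formula: v_p(n!) = Σ_{k ≥ 1} ⌊n / p^k⌋. For p = 47, n = 1024, the terms are:
  ⌊1024/47^1⌋ = ⌊1024/47⌋ = 21
(the next term ⌊1024/47^2⌋ = 0, terminating the sum). Summing: v_47(1024!) = 21 = 21.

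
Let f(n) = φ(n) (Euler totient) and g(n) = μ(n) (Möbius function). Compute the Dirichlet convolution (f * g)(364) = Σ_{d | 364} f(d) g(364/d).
(φ * μ)(364) = 55

Divisors of 364: [1, 2, 4, 7, 13, 14, 26, 28, 52, 91, 182, 364]. For each d | 364:
  d = 1: φ(1) · μ(364/1) = 1 · 0 = 0
  d = 2: φ(2) · μ(364/2) = 1 · -1 = -1
  d = 4: φ(4) · μ(364/4) = 2 · 1 = 2
  d = 7: φ(7) · μ(364/7) = 6 · 0 = 0
  d = 13: φ(13) · μ(364/13) = 12 · 0 = 0
  d = 14: φ(14) · μ(364/14) = 6 · 1 = 6
  d = 26: φ(26) · μ(364/26) = 12 · 1 = 12
  d = 28: φ(28) · μ(364/28) = 12 · -1 = -12
  d = 52: φ(52) · μ(364/52) = 24 · -1 = -24
  d = 91: φ(91) · μ(364/91) = 72 · 0 = 0
  d = 182: φ(182) · μ(364/182) = 72 · -1 = -72
  d = 364: φ(364) · μ(364/364) = 144 · 1 = 144
Summing: (φ * μ)(364) = 0 + -1 + 2 + 0 + 0 + 6 + 12 + -12 + -24 + 0 + -72 + 144 = 55.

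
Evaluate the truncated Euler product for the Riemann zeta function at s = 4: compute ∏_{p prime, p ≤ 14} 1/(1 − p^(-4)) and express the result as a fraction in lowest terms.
∏ = 11033033011/10194124800

The primes p ≤ 14 are [2, 3, 5, 7, 11, 13]. For each prime, (1 − 1/p^4)^(-1) = p^4 / (p^4 − 1). The product is (1 − 1/2^4)^(-1), (1 − 1/3^4)^(-1), (1 − 1/5^4)^(-1), (1 − 1/7^4)^(-1), (1 − 1/11^4)^(-1), (1 − 1/13^4)^(-1) = ∏ p^4 / (p^4 − 1) = 11033033011/10194124800.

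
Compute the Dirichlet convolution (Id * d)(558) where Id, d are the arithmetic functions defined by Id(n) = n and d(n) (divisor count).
(Id * d)(558) = 2376

Divisors of 558: [1, 2, 3, 6, 9, 18, 31, 62, 93, 186, 279, 558]. For each d | 558:
  d = 1: Id(1) · d(558/1) = 1 · 12 = 12
  d = 2: Id(2) · d(558/2) = 2 · 6 = 12
  d = 3: Id(3) · d(558/3) = 3 · 8 = 24
  d = 6: Id(6) · d(558/6) = 6 · 4 = 24
  d = 9: Id(9) · d(558/9) = 9 · 4 = 36
  d = 18: Id(18) · d(558/18) = 18 · 2 = 36
  d = 31: Id(31) · d(558/31) = 31 · 6 = 186
  d = 62: Id(62) · d(558/62) = 62 · 3 = 186
  d = 93: Id(93) · d(558/93) = 93 · 4 = 372
  d = 186: Id(186) · d(558/186) = 186 · 2 = 372
  d = 279: Id(279) · d(558/279) = 279 · 2 = 558
  d = 558: Id(558) · d(558/558) = 558 · 1 = 558
Summing: (Id * d)(558) = 12 + 12 + 24 + 24 + 36 + 36 + 186 + 186 + 372 + 372 + 558 + 558 = 2376.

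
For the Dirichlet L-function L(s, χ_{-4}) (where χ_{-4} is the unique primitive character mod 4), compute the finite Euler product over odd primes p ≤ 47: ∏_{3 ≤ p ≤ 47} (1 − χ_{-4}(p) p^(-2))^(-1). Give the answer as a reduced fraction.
∏ = 114726379539814929565547/125247697987829760000000

The odd primes p ≤ 47 are [3, 5, 7, 11, 13, 17, 19, 23, 29, 31, 37, 41, 43, 47]. For each, χ(p) = 1 if p ≡ 1 mod 4, χ(p) = −1 if p ≡ 3 mod 4. Taking (1 − χ(p)/p^2)^(-1) = p^2/(p^2 − χ(p)): (1 − (-1)/3^2)^(-1) · (1 − (1)/5^2)^(-1) · (1 − (-1)/7^2)^(-1) · (1 − (-1)/11^2)^(-1) · (1 − (1)/13^2)^(-1) · (1 − (1)/17^2)^(-1) · (1 − (-1)/19^2)^(-1) · (1 − (-1)/23^2)^(-1) · (1 − (1)/29^2)^(-1) · (1 − (-1)/31^2)^(-1) · (1 − (1)/37^2)^(-1) · (1 − (1)/41^2)^(-1) · (1 − (-1)/43^2)^(-1) · (1 − (-1)/47^2)^(-1) = 114726379539814929565547/125247697987829760000000.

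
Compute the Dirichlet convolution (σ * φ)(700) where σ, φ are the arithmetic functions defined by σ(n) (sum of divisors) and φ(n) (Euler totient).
(σ * φ)(700) = 12600

Divisors of 700: [1, 2, 4, 5, 7, 10, 14, 20, 25, 28, 35, 50, 70, 100, 140, 175, 350, 700]. For each d | 700:
  d = 1: σ(1) · φ(700/1) = 1 · 240 = 240
  d = 2: σ(2) · φ(700/2) = 3 · 120 = 360
  d = 4: σ(4) · φ(700/4) = 7 · 120 = 840
  d = 5: σ(5) · φ(700/5) = 6 · 48 = 288
  d = 7: σ(7) · φ(700/7) = 8 · 40 = 320
  d = 10: σ(10) · φ(700/10) = 18 · 24 = 432
  d = 14: σ(14) · φ(700/14) = 24 · 20 = 480
  d = 20: σ(20) · φ(700/20) = 42 · 24 = 1008
  d = 25: σ(25) · φ(700/25) = 31 · 12 = 372
  d = 28: σ(28) · φ(700/28) = 56 · 20 = 1120
  d = 35: σ(35) · φ(700/35) = 48 · 8 = 384
  d = 50: σ(50) · φ(700/50) = 93 · 6 = 558
  d = 70: σ(70) · φ(700/70) = 144 · 4 = 576
  d = 100: σ(100) · φ(700/100) = 217 · 6 = 1302
  d = 140: σ(140) · φ(700/140) = 336 · 4 = 1344
  d = 175: σ(175) · φ(700/175) = 248 · 2 = 496
  d = 350: σ(350) · φ(700/350) = 744 · 1 = 744
  d = 700: σ(700) · φ(700/700) = 1736 · 1 = 1736
Summing: (σ * φ)(700) = 240 + 360 + 840 + 288 + 320 + 432 + 480 + 1008 + 372 + 1120 + 384 + 558 + 576 + 1302 + 1344 + 496 + 744 + 1736 = 12600.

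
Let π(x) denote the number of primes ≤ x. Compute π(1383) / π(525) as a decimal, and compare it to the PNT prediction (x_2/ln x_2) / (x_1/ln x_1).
π(1383)/π(525) = 221/99 ≈ 2.2323;  PNT prediction ≈ 2.2815.

π(525) = 99 and π(1383) = 221, so π(1383)/π(525) ≈ 2.2323. The PNT-predicted ratio is (1383/ln(1383)) / (525/ln(525)) ≈ 2.2815. The two agree to within a few percent, as expected.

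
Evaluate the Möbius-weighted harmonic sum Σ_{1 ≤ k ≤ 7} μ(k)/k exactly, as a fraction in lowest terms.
Σ μ(k)/k = -1/105

Values of μ(k) for 1 ≤ k ≤ 7: μ(1) = 1, μ(2) = -1, μ(3) = -1, μ(5) = -1, μ(6) = 1, μ(7) = -1, with μ = 0 on non-squarefree integers. Summing μ(k)/k for k where μ(k) ≠ 0 gives -1/105 ≈ -0.0095. (PNT ⟺ this sum → 0 as n → ∞.)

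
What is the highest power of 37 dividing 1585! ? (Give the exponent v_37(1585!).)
v_37(1585!) = 43

Legendre's formula: v_p(n!) = Σ_{k ≥ 1} ⌊n / p^k⌋. For p = 37, n = 1585, the terms are:
  ⌊1585/37^1⌋ = ⌊1585/37⌋ = 42
  ⌊1585/37^2⌋ = ⌊1585/1369⌋ = 1
(the next term ⌊1585/37^3⌋ = 0, terminating the sum). Summing: v_37(1585!) = 42 + 1 = 43.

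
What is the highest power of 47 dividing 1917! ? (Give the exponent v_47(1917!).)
v_47(1917!) = 40

Legendre's formula: v_p(n!) = Σ_{k ≥ 1} ⌊n / p^k⌋. For p = 47, n = 1917, the terms are:
  ⌊1917/47^1⌋ = ⌊1917/47⌋ = 40
(the next term ⌊1917/47^2⌋ = 0, terminating the sum). Summing: v_47(1917!) = 40 = 40.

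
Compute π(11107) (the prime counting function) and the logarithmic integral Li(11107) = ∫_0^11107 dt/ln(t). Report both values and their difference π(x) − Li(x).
π(11107) = 1345;  Li(11107) ≈ 1365.64;  π(x) − Li(x) ≈ -20.64.

Direct count of primes ≤ 11107 gives π(11107) = 1345. Numerical evaluation of the logarithmic integral gives Li(11107) ≈ 1365.64. The difference π(x) − Li(x) ≈ -20.64 is typically negative for small/moderate x (Li(x) overestimates), though Littlewood's theorem shows this sign changes infinitely often.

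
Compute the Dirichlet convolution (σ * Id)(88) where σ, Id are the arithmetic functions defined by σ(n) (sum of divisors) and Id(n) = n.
(σ * Id)(88) = 1127

Divisors of 88: [1, 2, 4, 8, 11, 22, 44, 88]. For each d | 88:
  d = 1: σ(1) · Id(88/1) = 1 · 88 = 88
  d = 2: σ(2) · Id(88/2) = 3 · 44 = 132
  d = 4: σ(4) · Id(88/4) = 7 · 22 = 154
  d = 8: σ(8) · Id(88/8) = 15 · 11 = 165
  d = 11: σ(11) · Id(88/11) = 12 · 8 = 96
  d = 22: σ(22) · Id(88/22) = 36 · 4 = 144
  d = 44: σ(44) · Id(88/44) = 84 · 2 = 168
  d = 88: σ(88) · Id(88/88) = 180 · 1 = 180
Summing: (σ * Id)(88) = 88 + 132 + 154 + 165 + 96 + 144 + 168 + 180 = 1127.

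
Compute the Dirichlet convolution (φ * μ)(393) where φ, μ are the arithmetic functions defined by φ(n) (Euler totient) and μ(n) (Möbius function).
(φ * μ)(393) = 129

Divisors of 393: [1, 3, 131, 393]. For each d | 393:
  d = 1: φ(1) · μ(393/1) = 1 · 1 = 1
  d = 3: φ(3) · μ(393/3) = 2 · -1 = -2
  d = 131: φ(131) · μ(393/131) = 130 · -1 = -130
  d = 393: φ(393) · μ(393/393) = 260 · 1 = 260
Summing: (φ * μ)(393) = 1 + -2 + -130 + 260 = 129.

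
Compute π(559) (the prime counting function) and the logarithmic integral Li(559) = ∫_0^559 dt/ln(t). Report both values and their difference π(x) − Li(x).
π(559) = 102;  Li(559) ≈ 111.20;  π(x) − Li(x) ≈ -9.20.

Direct count of primes ≤ 559 gives π(559) = 102. Numerical evaluation of the logarithmic integral gives Li(559) ≈ 111.20. The difference π(x) − Li(x) ≈ -9.20 is typically negative for small/moderate x (Li(x) overestimates), though Littlewood's theorem shows this sign changes infinitely often.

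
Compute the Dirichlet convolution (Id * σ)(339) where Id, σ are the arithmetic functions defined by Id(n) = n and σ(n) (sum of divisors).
(Id * σ)(339) = 1589

Divisors of 339: [1, 3, 113, 339]. For each d | 339:
  d = 1: Id(1) · σ(339/1) = 1 · 456 = 456
  d = 3: Id(3) · σ(339/3) = 3 · 114 = 342
  d = 113: Id(113) · σ(339/113) = 113 · 4 = 452
  d = 339: Id(339) · σ(339/339) = 339 · 1 = 339
Summing: (Id * σ)(339) = 456 + 342 + 452 + 339 = 1589.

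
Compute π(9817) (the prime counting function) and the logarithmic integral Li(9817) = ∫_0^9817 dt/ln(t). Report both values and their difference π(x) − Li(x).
π(9817) = 1211;  Li(9817) ≈ 1226.25;  π(x) − Li(x) ≈ -15.25.

Direct count of primes ≤ 9817 gives π(9817) = 1211. Numerical evaluation of the logarithmic integral gives Li(9817) ≈ 1226.25. The difference π(x) − Li(x) ≈ -15.25 is typically negative for small/moderate x (Li(x) overestimates), though Littlewood's theorem shows this sign changes infinitely often.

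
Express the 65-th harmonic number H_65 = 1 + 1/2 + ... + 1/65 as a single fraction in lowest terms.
H_65 = 625192648726870088010174299/131362987122535807501262400

Direct summation: H_65 = 1 + 1/2 + ... + 1/65. The least common denominator is lcm(1, ..., 65) = 1182266884102822267511361600; over this denominator the numerator is 1182266884102822267511361600 + 591133442051411133755680800 + 394088961367607422503787200 + 295566721025705566877840400 + 236453376820564453502272320 + 197044480683803711251893600 + 168895269157546038215908800 + 147783360512852783438920200 + 131362987122535807501262400 + 118226688410282226751136160 + 107478807645711115228305600 + 98522240341901855625946800 + 90943606469447866731643200 + 84447634578773019107954400 + 78817792273521484500757440 + 73891680256426391719460100 + 69545110829577780441844800 + 65681493561267903750631200 + 62224572847516961447966400 + 59113344205141113375568080 + 56298423052515346071969600 + 53739403822855557614152800 + 51402908004470533370059200 + 49261120170950927812973400 + 47290675364112890700454464 + 45471803234723933365821600 + 43787662374178602500420800 + 42223817289386509553977200 + 40767823589752491983150400 + 39408896136760742250378720 + 38137641422671686048753600 + 36945840128213195859730050 + 35826269215237038409435200 + 34772555414788890220922400 + 33779053831509207643181760 + 32840746780633951875315600 + 31953159029806007230036800 + 31112286423758480723983200 + 30314535489815955577214400 + 29556672102570556687784040 + 28835777661044445549057600 + 28149211526257673035984800 + 27494578700065634128171200 + 26869701911427778807076400 + 26272597424507161500252480 + 25701454002235266685029600 + 25154614555379197181092800 + 24630560085475463906486700 + 24127895593935148316558400 + 23645337682056445350227232 + 23181703609859260147281600 + 22735901617361966682910800 + 22306922341562684292667200 + 21893831187089301250210400 + 21495761529142223045661120 + 21111908644693254776988600 + 20741524282505653815988800 + 20383911794876245991575200 + 20038421764454614703582400 + 19704448068380371125189360 + 19381424329554463401825600 + 19068820711335843024376800 + 18766141017505115357323200 + 18472920064106597929865025 + 18188721293889573346328640 = 5626733838541830792091568691, so H_65 = 5626733838541830792091568691/1182266884102822267511361600; reducing by gcd(5626733838541830792091568691, 1182266884102822267511361600) = 9 gives 625192648726870088010174299/131362987122535807501262400 ≈ 4.75928. (The PNT-adjacent estimate ln(65) + γ ≈ 4.75160 matches within O(1/n).)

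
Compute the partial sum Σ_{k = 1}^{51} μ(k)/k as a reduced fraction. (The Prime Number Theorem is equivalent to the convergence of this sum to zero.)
Σ μ(k)/k = -184943596214571/204963260862830470

Values of μ(k) for 1 ≤ k ≤ 51: μ(1) = 1, μ(2) = -1, μ(3) = -1, μ(5) = -1, μ(6) = 1, μ(7) = -1, μ(10) = 1, μ(11) = -1, μ(13) = -1, μ(14) = 1, μ(15) = 1, μ(17) = -1, μ(19) = -1, μ(21) = 1, μ(22) = 1, μ(23) = -1, μ(26) = 1, μ(29) = -1, μ(30) = -1, μ(31) = -1, μ(33) = 1, μ(34) = 1, μ(35) = 1, μ(37) = -1, μ(38) = 1, μ(39) = 1, μ(41) = -1, μ(42) = -1, μ(43) = -1, μ(46) = 1, μ(47) = -1, μ(51) = 1, with μ = 0 on non-squarefree integers. Summing μ(k)/k for k where μ(k) ≠ 0 gives -184943596214571/204963260862830470 ≈ -0.0009. (PNT ⟺ this sum → 0 as n → ∞.)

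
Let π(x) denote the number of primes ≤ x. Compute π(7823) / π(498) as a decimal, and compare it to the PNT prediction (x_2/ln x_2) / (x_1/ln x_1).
π(7823)/π(498) = 989/94 ≈ 10.5213;  PNT prediction ≈ 10.8827.

π(498) = 94 and π(7823) = 989, so π(7823)/π(498) ≈ 10.5213. The PNT-predicted ratio is (7823/ln(7823)) / (498/ln(498)) ≈ 10.8827. The two agree to within a few percent, as expected.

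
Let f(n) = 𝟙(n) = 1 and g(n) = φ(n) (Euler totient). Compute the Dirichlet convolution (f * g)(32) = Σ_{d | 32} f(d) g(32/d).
(𝟙 * φ)(32) = 32

Divisors of 32: [1, 2, 4, 8, 16, 32]. For each d | 32:
  d = 1: 𝟙(1) · φ(32/1) = 1 · 16 = 16
  d = 2: 𝟙(2) · φ(32/2) = 1 · 8 = 8
  d = 4: 𝟙(4) · φ(32/4) = 1 · 4 = 4
  d = 8: 𝟙(8) · φ(32/8) = 1 · 2 = 2
  d = 16: 𝟙(16) · φ(32/16) = 1 · 1 = 1
  d = 32: 𝟙(32) · φ(32/32) = 1 · 1 = 1
Summing: (𝟙 * φ)(32) = 16 + 8 + 4 + 2 + 1 + 1 = 32.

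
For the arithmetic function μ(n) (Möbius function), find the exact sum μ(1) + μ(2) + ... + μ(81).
Σ_{n ≤ 81} μ(n) = -4

Compute μ(n) for each 1 ≤ n ≤ 81: μ(1) = 1, μ(2) = -1, μ(3) = -1, μ(4) = 0, μ(5) = -1, μ(6) = 1, μ(7) = -1, μ(8) = 0, μ(9) = 0, μ(10) = 1, μ(11) = -1, μ(12) = 0, μ(13) = -1, μ(14) = 1, μ(15) = 1, μ(16) = 0, μ(17) = -1, μ(18) = 0, μ(19) = -1, μ(20) = 0, μ(21) = 1, μ(22) = 1, μ(23) = -1, μ(24) = 0, μ(25) = 0, μ(26) = 1, μ(27) = 0, μ(28) = 0, μ(29) = -1, μ(30) = -1, μ(31) = -1, μ(32) = 0, μ(33) = 1, μ(34) = 1, μ(35) = 1, μ(36) = 0, μ(37) = -1, μ(38) = 1, μ(39) = 1, μ(40) = 0, μ(41) = -1, μ(42) = -1, μ(43) = -1, μ(44) = 0, μ(45) = 0, μ(46) = 1, μ(47) = -1, μ(48) = 0, μ(49) = 0, μ(50) = 0, μ(51) = 1, μ(52) = 0, μ(53) = -1, μ(54) = 0, μ(55) = 1, μ(56) = 0, μ(57) = 1, μ(58) = 1, μ(59) = -1, μ(60) = 0, μ(61) = -1, μ(62) = 1, μ(63) = 0, μ(64) = 0, μ(65) = 1, μ(66) = -1, μ(67) = -1, μ(68) = 0, μ(69) = 1, μ(70) = -1, μ(71) = -1, μ(72) = 0, μ(73) = -1, μ(74) = 1, μ(75) = 0, μ(76) = 0, μ(77) = 1, μ(78) = -1, μ(79) = -1, μ(80) = 0, μ(81) = 0. Summing all 81 values: -4. (Mertens function M(x) = Σ_{n ≤ x} μ(n); on average M(x) should be small (PNT ⟺ M(x) = o(x)).)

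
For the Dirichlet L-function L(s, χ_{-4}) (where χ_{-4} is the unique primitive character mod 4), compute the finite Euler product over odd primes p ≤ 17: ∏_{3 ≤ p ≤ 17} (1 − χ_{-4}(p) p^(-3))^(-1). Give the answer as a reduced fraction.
∏ = 87995602569875/90796952813568

The odd primes p ≤ 17 are [3, 5, 7, 11, 13, 17]. For each, χ(p) = 1 if p ≡ 1 mod 4, χ(p) = −1 if p ≡ 3 mod 4. Taking (1 − χ(p)/p^3)^(-1) = p^3/(p^3 − χ(p)): (1 − (-1)/3^3)^(-1) · (1 − (1)/5^3)^(-1) · (1 − (-1)/7^3)^(-1) · (1 − (-1)/11^3)^(-1) · (1 − (1)/13^3)^(-1) · (1 − (1)/17^3)^(-1) = 87995602569875/90796952813568.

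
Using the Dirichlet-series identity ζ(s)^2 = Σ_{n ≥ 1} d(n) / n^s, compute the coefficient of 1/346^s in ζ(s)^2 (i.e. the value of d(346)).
d(346) = 4

ζ(s)^2 = (Σ 1/m^s)(Σ 1/k^s). The coefficient of 1/n^s in the product is the number of ordered pairs (m, k) with mk = n, which equals d(n). For n = 346, divisors are [1, 2, 173, 346], so d(346) = 4.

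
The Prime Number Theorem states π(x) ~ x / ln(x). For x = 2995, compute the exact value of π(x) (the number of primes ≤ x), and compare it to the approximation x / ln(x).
π(2995) = 429;  x/ln(x) ≈ 374.16;  relative error ≈ 12.78%.

Directly count primes up to 2995: π(2995) = 429. The PNT approximation gives 2995/ln(2995) ≈ 2995/8.00470 ≈ 374.16. Relative error (π(x) − x/ln(x)) / π(x) ≈ 12.78%; the approximation is known to undercount slightly (Li(x) is a better estimate).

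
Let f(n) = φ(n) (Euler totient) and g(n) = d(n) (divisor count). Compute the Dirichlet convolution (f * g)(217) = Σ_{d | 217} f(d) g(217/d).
(φ * d)(217) = 256

Divisors of 217: [1, 7, 31, 217]. For each d | 217:
  d = 1: φ(1) · d(217/1) = 1 · 4 = 4
  d = 7: φ(7) · d(217/7) = 6 · 2 = 12
  d = 31: φ(31) · d(217/31) = 30 · 2 = 60
  d = 217: φ(217) · d(217/217) = 180 · 1 = 180
Summing: (φ * d)(217) = 4 + 12 + 60 + 180 = 256.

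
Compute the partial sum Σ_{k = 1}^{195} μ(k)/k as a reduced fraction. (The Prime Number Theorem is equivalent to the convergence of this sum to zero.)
Σ μ(k)/k = -43277238338814707352435871087729404219364080007991120795068950289487278357/2094340804123062964635950016266159511607730554966537454865305011530672742866

Values of μ(k) for 1 ≤ k ≤ 195: μ(1) = 1, μ(2) = -1, μ(3) = -1, μ(5) = -1, μ(6) = 1, μ(7) = -1, μ(10) = 1, μ(11) = -1, μ(13) = -1, μ(14) = 1, μ(15) = 1, μ(17) = -1, μ(19) = -1, μ(21) = 1, μ(22) = 1, μ(23) = -1, μ(26) = 1, μ(29) = -1, μ(30) = -1, μ(31) = -1, μ(33) = 1, μ(34) = 1, μ(35) = 1, μ(37) = -1, μ(38) = 1, μ(39) = 1, μ(41) = -1, μ(42) = -1, μ(43) = -1, μ(46) = 1, μ(47) = -1, μ(51) = 1, μ(53) = -1, μ(55) = 1, μ(57) = 1, μ(58) = 1, μ(59) = -1, μ(61) = -1, μ(62) = 1, μ(65) = 1, μ(66) = -1, μ(67) = -1, μ(69) = 1, μ(70) = -1, μ(71) = -1, μ(73) = -1, μ(74) = 1, μ(77) = 1, μ(78) = -1, μ(79) = -1, μ(82) = 1, μ(83) = -1, μ(85) = 1, μ(86) = 1, μ(87) = 1, μ(89) = -1, μ(91) = 1, μ(93) = 1, μ(94) = 1, μ(95) = 1, μ(97) = -1, μ(101) = -1, μ(102) = -1, μ(103) = -1, μ(105) = -1, μ(106) = 1, μ(107) = -1, μ(109) = -1, μ(110) = -1, μ(111) = 1, μ(113) = -1, μ(114) = -1, μ(115) = 1, μ(118) = 1, μ(119) = 1, μ(122) = 1, μ(123) = 1, μ(127) = -1, μ(129) = 1, μ(130) = -1, μ(131) = -1, μ(133) = 1, μ(134) = 1, μ(137) = -1, μ(138) = -1, μ(139) = -1, μ(141) = 1, μ(142) = 1, μ(143) = 1, μ(145) = 1, μ(146) = 1, μ(149) = -1, μ(151) = -1, μ(154) = -1, μ(155) = 1, μ(157) = -1, μ(158) = 1, μ(159) = 1, μ(161) = 1, μ(163) = -1, μ(165) = -1, μ(166) = 1, μ(167) = -1, μ(170) = -1, μ(173) = -1, μ(174) = -1, μ(177) = 1, μ(178) = 1, μ(179) = -1, μ(181) = -1, μ(182) = -1, μ(183) = 1, μ(185) = 1, μ(186) = -1, μ(187) = 1, μ(190) = -1, μ(191) = -1, μ(193) = -1, μ(194) = 1, μ(195) = -1, with μ = 0 on non-squarefree integers. Summing μ(k)/k for k where μ(k) ≠ 0 gives -43277238338814707352435871087729404219364080007991120795068950289487278357/2094340804123062964635950016266159511607730554966537454865305011530672742866 ≈ -0.0207. (PNT ⟺ this sum → 0 as n → ∞.)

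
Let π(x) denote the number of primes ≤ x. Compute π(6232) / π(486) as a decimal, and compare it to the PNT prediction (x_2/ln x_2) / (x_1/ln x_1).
π(6232)/π(486) = 811/92 ≈ 8.8152;  PNT prediction ≈ 9.0789.

π(486) = 92 and π(6232) = 811, so π(6232)/π(486) ≈ 8.8152. The PNT-predicted ratio is (6232/ln(6232)) / (486/ln(486)) ≈ 9.0789. The two agree to within a few percent, as expected.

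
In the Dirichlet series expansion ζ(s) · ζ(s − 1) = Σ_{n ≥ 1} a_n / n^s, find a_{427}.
σ(427) = 496

In the product (Σ m^0/m^s)(Σ k / k^s) = Σ (Σ_{d | n} d) / n^s, the coefficient of 1/n^s is σ(n) = Σ_{d | n} d. For n = 427, divisors are [1, 7, 61, 427]; summing: σ(427) = 496.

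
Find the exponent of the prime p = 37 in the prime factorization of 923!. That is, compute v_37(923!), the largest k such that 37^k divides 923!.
v_37(923!) = 24

Legendre's formula: v_p(n!) = Σ_{k ≥ 1} ⌊n / p^k⌋. For p = 37, n = 923, the terms are:
  ⌊923/37^1⌋ = ⌊923/37⌋ = 24
(the next term ⌊923/37^2⌋ = 0, terminating the sum). Summing: v_37(923!) = 24 = 24.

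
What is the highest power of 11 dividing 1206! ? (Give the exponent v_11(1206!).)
v_11(1206!) = 118

Legendre's formula: v_p(n!) = Σ_{k ≥ 1} ⌊n / p^k⌋. For p = 11, n = 1206, the terms are:
  ⌊1206/11^1⌋ = ⌊1206/11⌋ = 109
  ⌊1206/11^2⌋ = ⌊1206/121⌋ = 9
(the next term ⌊1206/11^3⌋ = 0, terminating the sum). Summing: v_11(1206!) = 109 + 9 = 118.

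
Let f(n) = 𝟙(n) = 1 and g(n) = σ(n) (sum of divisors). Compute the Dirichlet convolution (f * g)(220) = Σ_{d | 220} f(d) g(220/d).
(𝟙 * σ)(220) = 1001

Divisors of 220: [1, 2, 4, 5, 10, 11, 20, 22, 44, 55, 110, 220]. For each d | 220:
  d = 1: 𝟙(1) · σ(220/1) = 1 · 504 = 504
  d = 2: 𝟙(2) · σ(220/2) = 1 · 216 = 216
  d = 4: 𝟙(4) · σ(220/4) = 1 · 72 = 72
  d = 5: 𝟙(5) · σ(220/5) = 1 · 84 = 84
  d = 10: 𝟙(10) · σ(220/10) = 1 · 36 = 36
  d = 11: 𝟙(11) · σ(220/11) = 1 · 42 = 42
  d = 20: 𝟙(20) · σ(220/20) = 1 · 12 = 12
  d = 22: 𝟙(22) · σ(220/22) = 1 · 18 = 18
  d = 44: 𝟙(44) · σ(220/44) = 1 · 6 = 6
  d = 55: 𝟙(55) · σ(220/55) = 1 · 7 = 7
  d = 110: 𝟙(110) · σ(220/110) = 1 · 3 = 3
  d = 220: 𝟙(220) · σ(220/220) = 1 · 1 = 1
Summing: (𝟙 * σ)(220) = 504 + 216 + 72 + 84 + 36 + 42 + 12 + 18 + 6 + 7 + 3 + 1 = 1001.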